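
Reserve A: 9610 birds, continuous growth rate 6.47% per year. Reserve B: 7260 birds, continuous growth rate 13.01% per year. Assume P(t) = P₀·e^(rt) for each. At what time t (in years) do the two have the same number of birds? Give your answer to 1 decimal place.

9610·e^(0.0647t) = 7260·e^(0.1301t)
9610/7260 = e^((0.1301 − 0.0647)t) → ln(1.32369) = 0.0654·t
t = 0.28042 / 0.0654

t ≈ 4.3 years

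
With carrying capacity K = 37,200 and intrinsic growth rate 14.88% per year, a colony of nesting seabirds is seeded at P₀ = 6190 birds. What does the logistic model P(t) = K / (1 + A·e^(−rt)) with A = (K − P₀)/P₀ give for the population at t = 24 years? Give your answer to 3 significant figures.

A = (37200 − 6190)/6190 = 5.00969
P(24) = 37200 / (1 + 5.00969·e^(−0.1488·24)) = 37200 / (1 + 5.00969·0.028122)
= 37200 / 1.14088 ≈ 32606.32

≈ 32,600 birds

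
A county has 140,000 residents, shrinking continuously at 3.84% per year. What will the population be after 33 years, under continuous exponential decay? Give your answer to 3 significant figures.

≈ 39,400 residents

P(33) = 140000 · e^(-0.0384·33) = 140000 · e^(-1.2672)
= 140000 · 0.28162 ≈ 39426.67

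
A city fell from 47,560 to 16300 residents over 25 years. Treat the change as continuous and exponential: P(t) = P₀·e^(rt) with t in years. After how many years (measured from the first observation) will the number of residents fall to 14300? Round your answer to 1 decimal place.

r = ln(16300/47560) / 25 ≈ -0.042833 per year
t = ln(14300/47560) / r = -1.20173 / -0.042833 ≈ 28.056

t ≈ 28.1 years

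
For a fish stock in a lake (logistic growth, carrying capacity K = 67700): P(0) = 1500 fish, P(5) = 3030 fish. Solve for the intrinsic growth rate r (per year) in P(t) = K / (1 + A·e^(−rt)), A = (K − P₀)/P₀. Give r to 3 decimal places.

r ≈ 0.145 per year

A = (67700 − 1500)/1500 = 44.13333
3030 = 67700/(1 + 44.13333·e^(−r·5)) → e^(−5r) = (22.34323 − 1)/44.13333 = 0.483608
r = −ln(0.483608)/5 = 0.72648/5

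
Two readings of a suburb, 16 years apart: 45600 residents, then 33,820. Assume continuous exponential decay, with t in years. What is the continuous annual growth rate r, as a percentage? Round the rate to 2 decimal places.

r ≈ -1.87% per year

33820 = 45600 · e^(r·16)
e^(16r) = 33820/45600 = 0.74167
r = ln(0.74167) / 16 = -0.29886 / 16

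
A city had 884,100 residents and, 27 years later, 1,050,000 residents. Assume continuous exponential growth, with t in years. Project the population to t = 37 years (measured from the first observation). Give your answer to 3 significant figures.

r = ln(1050000/884100) / 27 ≈ 0.006369 per year
P(37) = 884100 · e^(0.006369·37) = 884100 · 1.26576 ≈ 1119055.14

≈ 1,120,000 residents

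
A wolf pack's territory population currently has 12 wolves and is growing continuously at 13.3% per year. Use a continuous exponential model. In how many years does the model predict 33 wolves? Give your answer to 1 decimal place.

33 = 12 · e^(0.133·t)
t = ln(33/12) / 0.133 = ln(2.75) / 0.133 = 1.0116 / 0.133

t ≈ 7.6 years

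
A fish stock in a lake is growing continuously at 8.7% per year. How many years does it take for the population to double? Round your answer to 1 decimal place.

doubling time = ln(2) / |r| = 0.69315 / 0.087

doubling time ≈ 8.0 years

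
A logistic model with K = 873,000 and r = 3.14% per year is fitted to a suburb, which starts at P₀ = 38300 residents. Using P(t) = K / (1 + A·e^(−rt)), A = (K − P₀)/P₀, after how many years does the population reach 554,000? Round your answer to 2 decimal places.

A = (873000 − 38300)/38300 = 21.79373
554000 = 873000/(1 + 21.79373·e^(−0.0314t)) → 1 + 21.79373·e^(−0.0314t) = 1.57581
e^(−0.0314t) = 0.026421 → t = ln(37.84868)/0.0314 = 3.6336/0.0314

t ≈ 115.72 years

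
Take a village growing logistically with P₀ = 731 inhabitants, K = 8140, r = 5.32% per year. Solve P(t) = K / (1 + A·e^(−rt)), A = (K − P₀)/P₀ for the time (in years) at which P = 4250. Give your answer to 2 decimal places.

t ≈ 45.20 years

A = (8140 − 731)/731 = 10.13543
4250 = 8140/(1 + 10.13543·e^(−0.0532t)) → 1 + 10.13543·e^(−0.0532t) = 1.91529
e^(−0.0532t) = 0.090306 → t = ln(11.07341)/0.0532 = 2.40455/0.0532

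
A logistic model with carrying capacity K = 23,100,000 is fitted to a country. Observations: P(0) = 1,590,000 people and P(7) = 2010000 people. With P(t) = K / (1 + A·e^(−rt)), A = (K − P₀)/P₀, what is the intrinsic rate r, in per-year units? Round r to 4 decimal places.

A = (23100000 − 1590000)/1590000 = 13.5283
2010000 = 23100000/(1 + 13.5283·e^(−r·7)) → e^(−7r) = (11.49254 − 1)/13.5283 = 0.775599
r = −ln(0.775599)/7 = 0.25412/7

r ≈ 0.0363 per year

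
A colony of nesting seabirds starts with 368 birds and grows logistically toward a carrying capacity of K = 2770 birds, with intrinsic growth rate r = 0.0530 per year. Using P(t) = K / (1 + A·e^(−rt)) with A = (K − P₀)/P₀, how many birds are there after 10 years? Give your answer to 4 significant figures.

A = (2770 − 368)/368 = 6.52717
P(10) = 2770 / (1 + 6.52717·e^(−0.053·10)) = 2770 / (1 + 6.52717·0.588605)
= 2770 / 4.84193 ≈ 572.09

≈ 572.1 birds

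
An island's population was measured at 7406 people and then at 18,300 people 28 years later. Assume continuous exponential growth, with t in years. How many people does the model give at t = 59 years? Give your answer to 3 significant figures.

≈ 49,800 people

r = ln(18300/7406) / 28 ≈ 0.032308 per year
P(59) = 7406 · e^(0.032308·59) = 7406 · 6.7271 ≈ 49820.88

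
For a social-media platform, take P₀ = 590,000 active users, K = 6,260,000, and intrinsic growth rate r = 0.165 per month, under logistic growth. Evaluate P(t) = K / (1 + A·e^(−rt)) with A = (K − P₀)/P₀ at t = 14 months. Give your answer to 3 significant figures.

A = (6260000 − 590000)/590000 = 9.61017
P(14) = 6260000 / (1 + 9.61017·e^(−0.165·14)) = 6260000 / (1 + 9.61017·0.099261)
= 6260000 / 1.95392 ≈ 3203820.1

≈ 3,200,000 active users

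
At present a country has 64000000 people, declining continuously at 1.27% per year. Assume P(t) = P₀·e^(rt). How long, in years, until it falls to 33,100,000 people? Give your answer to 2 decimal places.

t ≈ 51.92 years

33100000 = 64000000 · e^(-0.0127·t)
t = ln(33100000/64000000) / -0.0127 = ln(0.51719) / -0.0127 = -0.65935 / -0.0127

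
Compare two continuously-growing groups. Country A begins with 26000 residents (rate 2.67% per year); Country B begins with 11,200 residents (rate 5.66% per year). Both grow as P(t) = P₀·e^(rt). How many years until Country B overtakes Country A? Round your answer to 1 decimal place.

26000·e^(0.0267t) = 11200·e^(0.0566t)
26000/11200 = e^((0.0566 − 0.0267)t) → ln(2.32143) = 0.0299·t
t = 0.84218 / 0.0299

t ≈ 28.2 years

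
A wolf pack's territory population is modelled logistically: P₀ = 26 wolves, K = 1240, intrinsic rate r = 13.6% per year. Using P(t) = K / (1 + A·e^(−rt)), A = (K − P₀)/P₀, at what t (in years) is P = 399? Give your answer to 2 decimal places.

t ≈ 22.78 years

A = (1240 − 26)/26 = 46.69231
399 = 1240/(1 + 46.69231·e^(−0.136t)) → 1 + 46.69231·e^(−0.136t) = 3.10777
e^(−0.136t) = 0.045142 → t = ln(22.15247)/0.136 = 3.09795/0.136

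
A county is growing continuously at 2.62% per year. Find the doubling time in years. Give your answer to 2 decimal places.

doubling time = ln(2) / |r| = 0.69315 / 0.0262

doubling time ≈ 26.46 years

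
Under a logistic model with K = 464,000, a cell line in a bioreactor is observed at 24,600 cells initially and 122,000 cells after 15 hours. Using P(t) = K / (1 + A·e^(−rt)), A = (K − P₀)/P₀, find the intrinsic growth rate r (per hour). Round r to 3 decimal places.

A = (464000 − 24600)/24600 = 17.86179
122000 = 464000/(1 + 17.86179·e^(−r·15)) → e^(−15r) = (3.80328 − 1)/17.86179 = 0.156943
r = −ln(0.156943)/15 = 1.85187/15

r ≈ 0.123 per hour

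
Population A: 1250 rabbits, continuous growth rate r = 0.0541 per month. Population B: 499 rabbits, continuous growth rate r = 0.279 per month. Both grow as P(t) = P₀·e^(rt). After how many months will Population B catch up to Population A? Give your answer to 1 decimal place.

1250·e^(0.0541t) = 499·e^(0.279t)
1250/499 = e^((0.279 − 0.0541)t) → ln(2.50501) = 0.2249·t
t = 0.91829 / 0.2249

t ≈ 4.1 months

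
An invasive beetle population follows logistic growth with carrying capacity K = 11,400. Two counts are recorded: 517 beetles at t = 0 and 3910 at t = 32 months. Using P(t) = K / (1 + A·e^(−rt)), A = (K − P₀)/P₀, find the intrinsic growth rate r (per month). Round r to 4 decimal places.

r ≈ 0.0749 per month

A = (11400 − 517)/517 = 21.05029
3910 = 11400/(1 + 21.05029·e^(−r·32)) → e^(−32r) = (2.9156 − 1)/21.05029 = 0.091001
r = −ln(0.091001)/32 = 2.39688/32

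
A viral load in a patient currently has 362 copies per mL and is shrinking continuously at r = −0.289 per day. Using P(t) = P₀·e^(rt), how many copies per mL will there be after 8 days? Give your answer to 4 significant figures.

≈ 35.86 copies per mL

P(8) = 362 · e^(-0.289·8) = 362 · e^(-2.312)
= 362 · 0.09906 ≈ 35.86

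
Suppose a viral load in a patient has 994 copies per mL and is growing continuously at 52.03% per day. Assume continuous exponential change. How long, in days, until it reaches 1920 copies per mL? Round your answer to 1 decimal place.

1920 = 994 · e^(0.5203·t)
t = ln(1920/994) / 0.5203 = ln(1.93159) / 0.5203 = 0.65834 / 0.5203

t ≈ 1.3 days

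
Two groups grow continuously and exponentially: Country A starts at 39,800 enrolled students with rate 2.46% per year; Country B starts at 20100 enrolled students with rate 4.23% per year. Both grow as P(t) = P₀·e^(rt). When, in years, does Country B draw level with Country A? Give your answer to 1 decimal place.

t ≈ 38.6 years

39800·e^(0.0246t) = 20100·e^(0.0423t)
39800/20100 = e^((0.0423 − 0.0246)t) → ln(1.9801) = 0.0177·t
t = 0.68315 / 0.0177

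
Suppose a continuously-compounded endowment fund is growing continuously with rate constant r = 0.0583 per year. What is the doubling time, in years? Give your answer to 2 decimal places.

doubling time ≈ 11.89 years

doubling time = ln(2) / |r| = 0.69315 / 0.0583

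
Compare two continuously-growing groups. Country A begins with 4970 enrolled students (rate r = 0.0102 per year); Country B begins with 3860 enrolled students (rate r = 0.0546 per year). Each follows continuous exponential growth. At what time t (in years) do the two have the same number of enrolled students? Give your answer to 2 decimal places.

t ≈ 5.69 years

4970·e^(0.0102t) = 3860·e^(0.0546t)
4970/3860 = e^((0.0546 − 0.0102)t) → ln(1.28756) = 0.0444·t
t = 0.25275 / 0.0444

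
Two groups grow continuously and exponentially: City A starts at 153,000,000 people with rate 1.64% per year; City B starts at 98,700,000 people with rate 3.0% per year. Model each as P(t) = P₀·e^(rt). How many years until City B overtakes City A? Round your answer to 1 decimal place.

t ≈ 32.2 years

153000000·e^(0.0164t) = 98700000·e^(0.03t)
153000000/98700000 = e^((0.03 − 0.0164)t) → ln(1.55015) = 0.0136·t
t = 0.43835 / 0.0136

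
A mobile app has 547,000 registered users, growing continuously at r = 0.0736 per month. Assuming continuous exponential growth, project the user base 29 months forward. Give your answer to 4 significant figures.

≈ 4,623,000 registered users

P(29) = 547000 · e^(0.0736·29) = 547000 · e^(2.1344)
= 547000 · 8.45197 ≈ 4623229.67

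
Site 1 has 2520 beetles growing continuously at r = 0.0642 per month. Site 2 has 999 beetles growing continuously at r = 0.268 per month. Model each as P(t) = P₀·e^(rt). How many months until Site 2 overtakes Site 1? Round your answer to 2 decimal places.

2520·e^(0.0642t) = 999·e^(0.268t)
2520/999 = e^((0.268 − 0.0642)t) → ln(2.52252) = 0.2038·t
t = 0.92526 / 0.2038

t ≈ 4.54 months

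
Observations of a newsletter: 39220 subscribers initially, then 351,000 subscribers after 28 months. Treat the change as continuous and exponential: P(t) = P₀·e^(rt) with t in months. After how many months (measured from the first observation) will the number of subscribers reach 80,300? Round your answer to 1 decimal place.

r = ln(351000/39220) / 28 ≈ 0.078271 per month
t = ln(80300/39220) / r = 0.71658 / 0.078271 ≈ 9.155

t ≈ 9.2 months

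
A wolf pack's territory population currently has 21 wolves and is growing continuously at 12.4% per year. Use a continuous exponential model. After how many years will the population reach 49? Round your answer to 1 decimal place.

t ≈ 6.8 years

49 = 21 · e^(0.124·t)
t = ln(49/21) / 0.124 = ln(2.33333) / 0.124 = 0.8473 / 0.124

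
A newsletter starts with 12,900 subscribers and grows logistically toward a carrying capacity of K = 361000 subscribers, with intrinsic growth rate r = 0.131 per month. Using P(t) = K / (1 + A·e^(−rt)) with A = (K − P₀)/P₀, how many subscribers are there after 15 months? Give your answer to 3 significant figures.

≈ 75,500 subscribers

A = (361000 − 12900)/12900 = 26.9845
P(15) = 361000 / (1 + 26.9845·e^(−0.131·15)) = 361000 / (1 + 26.9845·0.140156)
= 361000 / 4.78204 ≈ 75490.86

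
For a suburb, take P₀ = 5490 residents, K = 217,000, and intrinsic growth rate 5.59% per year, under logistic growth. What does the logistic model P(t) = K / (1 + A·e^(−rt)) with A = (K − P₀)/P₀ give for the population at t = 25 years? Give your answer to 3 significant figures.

≈ 20,600 residents

A = (217000 − 5490)/5490 = 38.52641
P(25) = 217000 / (1 + 38.52641·e^(−0.0559·25)) = 217000 / (1 + 38.52641·0.247214)
= 217000 / 10.52428 ≈ 20618.99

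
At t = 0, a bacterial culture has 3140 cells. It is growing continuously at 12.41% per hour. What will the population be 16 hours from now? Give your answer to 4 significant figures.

P(16) = 3140 · e^(0.1241·16) = 3140 · e^(1.9856)
= 3140 · 7.28342 ≈ 22869.93

≈ 22,870 cells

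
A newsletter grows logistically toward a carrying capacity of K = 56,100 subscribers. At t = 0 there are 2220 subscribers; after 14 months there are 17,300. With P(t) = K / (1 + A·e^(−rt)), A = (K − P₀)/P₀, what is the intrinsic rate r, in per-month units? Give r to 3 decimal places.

r ≈ 0.170 per month

A = (56100 − 2220)/2220 = 24.27027
17300 = 56100/(1 + 24.27027·e^(−r·14)) → e^(−14r) = (3.24277 − 1)/24.27027 = 0.092408
r = −ln(0.092408)/14 = 2.38154/14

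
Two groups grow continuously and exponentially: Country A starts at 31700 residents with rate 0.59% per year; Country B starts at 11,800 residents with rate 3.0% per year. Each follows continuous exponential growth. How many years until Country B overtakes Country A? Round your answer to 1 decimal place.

31700·e^(0.0059t) = 11800·e^(0.03t)
31700/11800 = e^((0.03 − 0.0059)t) → ln(2.68644) = 0.0241·t
t = 0.98822 / 0.0241

t ≈ 41.0 years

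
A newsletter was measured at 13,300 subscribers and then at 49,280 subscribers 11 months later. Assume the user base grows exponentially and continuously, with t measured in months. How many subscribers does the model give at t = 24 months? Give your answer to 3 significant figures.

≈ 232,000 subscribers

r = ln(49280/13300) / 11 ≈ 0.119069 per month
P(24) = 13300 · e^(0.119069·24) = 13300 · 17.42047 ≈ 231692.2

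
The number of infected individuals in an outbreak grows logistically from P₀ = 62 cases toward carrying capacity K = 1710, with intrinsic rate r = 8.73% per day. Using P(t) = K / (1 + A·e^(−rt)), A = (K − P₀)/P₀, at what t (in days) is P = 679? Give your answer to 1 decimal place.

A = (1710 − 62)/62 = 26.58065
679 = 1710/(1 + 26.58065·e^(−0.0873t)) → 1 + 26.58065·e^(−0.0873t) = 2.51841
e^(−0.0873t) = 0.057125 → t = ln(17.50558)/0.0873 = 2.86252/0.0873

t ≈ 32.8 days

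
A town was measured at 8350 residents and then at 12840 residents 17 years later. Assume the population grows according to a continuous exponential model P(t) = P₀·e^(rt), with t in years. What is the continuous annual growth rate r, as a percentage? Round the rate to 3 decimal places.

r ≈ 2.531% per year

12840 = 8350 · e^(r·17)
e^(17r) = 12840/8350 = 1.53772
r = ln(1.53772) / 17 = 0.4303 / 17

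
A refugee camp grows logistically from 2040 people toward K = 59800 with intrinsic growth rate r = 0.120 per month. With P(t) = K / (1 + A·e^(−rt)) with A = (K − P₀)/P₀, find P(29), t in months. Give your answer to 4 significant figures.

A = (59800 − 2040)/2040 = 28.31373
P(29) = 59800 / (1 + 28.31373·e^(−0.12·29)) = 59800 / (1 + 28.31373·0.030807)
= 59800 / 1.87227 ≈ 31939.79

≈ 31,940 people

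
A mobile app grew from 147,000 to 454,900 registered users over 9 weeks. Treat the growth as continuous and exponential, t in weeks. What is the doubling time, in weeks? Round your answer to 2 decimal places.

r = ln(454900/147000) / 9 = ln(3.09456) / 9 ≈ 0.125516 per week
doubling time = ln 2 / |r| = 0.69315 / 0.125516

doubling time ≈ 5.52 weeks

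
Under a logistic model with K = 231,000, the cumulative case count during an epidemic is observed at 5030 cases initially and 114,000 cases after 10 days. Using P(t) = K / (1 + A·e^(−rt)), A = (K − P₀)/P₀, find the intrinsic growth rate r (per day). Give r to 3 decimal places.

A = (231000 − 5030)/5030 = 44.92445
114000 = 231000/(1 + 44.92445·e^(−r·10)) → e^(−10r) = (2.02632 − 1)/44.92445 = 0.022845
r = −ln(0.022845)/10 = 3.77901/10

r ≈ 0.378 per day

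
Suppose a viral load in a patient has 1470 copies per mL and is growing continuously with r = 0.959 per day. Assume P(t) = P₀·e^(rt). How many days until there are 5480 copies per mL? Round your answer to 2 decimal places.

5480 = 1470 · e^(0.959·t)
t = ln(5480/1470) / 0.959 = ln(3.72789) / 0.959 = 1.31584 / 0.959

t ≈ 1.37 days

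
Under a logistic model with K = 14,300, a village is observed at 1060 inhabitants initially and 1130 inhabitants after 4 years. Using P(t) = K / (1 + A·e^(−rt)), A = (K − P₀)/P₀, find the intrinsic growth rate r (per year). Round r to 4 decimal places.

A = (14300 − 1060)/1060 = 12.49057
1130 = 14300/(1 + 12.49057·e^(−r·4)) → e^(−4r) = (12.65487 − 1)/12.49057 = 0.933094
r = −ln(0.933094)/4 = 0.06925/4

r ≈ 0.0173 per year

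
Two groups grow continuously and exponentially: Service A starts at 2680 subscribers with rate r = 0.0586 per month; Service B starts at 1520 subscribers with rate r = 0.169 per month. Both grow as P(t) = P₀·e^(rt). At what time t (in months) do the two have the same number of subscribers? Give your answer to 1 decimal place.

2680·e^(0.0586t) = 1520·e^(0.169t)
2680/1520 = e^((0.169 − 0.0586)t) → ln(1.76316) = 0.1104·t
t = 0.56711 / 0.1104

t ≈ 5.1 months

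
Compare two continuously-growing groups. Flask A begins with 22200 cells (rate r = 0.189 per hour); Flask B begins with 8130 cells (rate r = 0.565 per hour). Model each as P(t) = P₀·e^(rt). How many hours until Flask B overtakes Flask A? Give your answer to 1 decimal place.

t ≈ 2.7 hours

22200·e^(0.189t) = 8130·e^(0.565t)
22200/8130 = e^((0.565 − 0.189)t) → ln(2.73063) = 0.376·t
t = 1.00453 / 0.376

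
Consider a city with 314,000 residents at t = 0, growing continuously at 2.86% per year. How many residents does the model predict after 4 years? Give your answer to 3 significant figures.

P(4) = 314000 · e^(0.0286·4) = 314000 · e^(0.1144)
= 314000 · 1.1212 ≈ 352056.96

≈ 352,000 residents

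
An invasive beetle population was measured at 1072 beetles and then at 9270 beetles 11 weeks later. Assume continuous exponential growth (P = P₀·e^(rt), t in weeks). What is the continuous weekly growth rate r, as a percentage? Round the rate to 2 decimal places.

9270 = 1072 · e^(r·11)
e^(11r) = 9270/1072 = 8.64739
r = ln(8.64739) / 11 = 2.15726 / 11

r ≈ 19.61% per week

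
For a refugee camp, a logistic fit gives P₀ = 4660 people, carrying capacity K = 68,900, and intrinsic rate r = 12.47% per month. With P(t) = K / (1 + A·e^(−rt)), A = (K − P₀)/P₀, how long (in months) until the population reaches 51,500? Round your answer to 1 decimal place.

A = (68900 − 4660)/4660 = 13.78541
51500 = 68900/(1 + 13.78541·e^(−0.1247t)) → 1 + 13.78541·e^(−0.1247t) = 1.33786
e^(−0.1247t) = 0.024509 → t = ln(40.80164)/0.1247 = 3.70872/0.1247

t ≈ 29.7 months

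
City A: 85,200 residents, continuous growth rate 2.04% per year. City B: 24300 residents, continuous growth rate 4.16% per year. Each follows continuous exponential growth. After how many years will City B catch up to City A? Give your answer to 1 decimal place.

t ≈ 59.2 years

85200·e^(0.0204t) = 24300·e^(0.0416t)
85200/24300 = e^((0.0416 − 0.0204)t) → ln(3.50617) = 0.0212·t
t = 1.25453 / 0.0212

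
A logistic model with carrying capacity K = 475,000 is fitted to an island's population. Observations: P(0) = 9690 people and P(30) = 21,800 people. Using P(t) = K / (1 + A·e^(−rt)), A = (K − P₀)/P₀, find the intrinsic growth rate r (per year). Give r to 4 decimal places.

r ≈ 0.0279 per year

A = (475000 − 9690)/9690 = 48.01961
21800 = 475000/(1 + 48.01961·e^(−r·30)) → e^(−30r) = (21.78899 − 1)/48.01961 = 0.432927
r = −ln(0.432927)/30 = 0.83719/30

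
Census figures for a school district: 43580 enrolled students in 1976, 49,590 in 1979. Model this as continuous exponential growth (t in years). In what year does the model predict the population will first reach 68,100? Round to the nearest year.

year 1986

r = ln(49590/43580) / 3 = 0.12919/3 ≈ 0.043064 per year
t = ln(68100/43580) / r = 0.44638/0.043064 ≈ 10.37 years after 1976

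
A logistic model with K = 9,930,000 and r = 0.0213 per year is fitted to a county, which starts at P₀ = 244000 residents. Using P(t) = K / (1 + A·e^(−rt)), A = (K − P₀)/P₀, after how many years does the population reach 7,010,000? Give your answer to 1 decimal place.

t ≈ 213.9 years

A = (9930000 − 244000)/244000 = 39.69672
7010000 = 9930000/(1 + 39.69672·e^(−0.0213t)) → 1 + 39.69672·e^(−0.0213t) = 1.41655
e^(−0.0213t) = 0.010493 → t = ln(95.29932)/0.0213 = 4.55702/0.0213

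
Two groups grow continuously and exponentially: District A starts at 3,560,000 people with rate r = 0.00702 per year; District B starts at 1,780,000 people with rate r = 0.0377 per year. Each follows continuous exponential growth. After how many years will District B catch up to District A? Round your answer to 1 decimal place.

3560000·e^(0.00702t) = 1780000·e^(0.0377t)
3560000/1780000 = e^((0.0377 − 0.00702)t) → ln(2) = 0.03068·t
t = 0.69315 / 0.03068

t ≈ 22.6 years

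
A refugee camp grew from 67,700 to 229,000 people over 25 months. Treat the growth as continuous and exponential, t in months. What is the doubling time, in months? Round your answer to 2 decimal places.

r = ln(229000/67700) / 25 = ln(3.38257) / 25 ≈ 0.048745 per month
doubling time = ln 2 / |r| = 0.69315 / 0.048745

doubling time ≈ 14.22 months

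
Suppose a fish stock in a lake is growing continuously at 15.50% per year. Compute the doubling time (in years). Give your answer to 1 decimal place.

doubling time ≈ 4.5 years

doubling time = ln(2) / |r| = 0.69315 / 0.155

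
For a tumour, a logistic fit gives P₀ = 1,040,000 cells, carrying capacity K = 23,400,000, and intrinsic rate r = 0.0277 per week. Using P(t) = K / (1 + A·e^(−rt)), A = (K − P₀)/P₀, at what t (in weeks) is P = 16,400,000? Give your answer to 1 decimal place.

A = (23400000 − 1040000)/1040000 = 21.5
16400000 = 23400000/(1 + 21.5·e^(−0.0277t)) → 1 + 21.5·e^(−0.0277t) = 1.42683
e^(−0.0277t) = 0.019853 → t = ln(50.37143)/0.0277 = 3.91942/0.0277

t ≈ 141.5 weeks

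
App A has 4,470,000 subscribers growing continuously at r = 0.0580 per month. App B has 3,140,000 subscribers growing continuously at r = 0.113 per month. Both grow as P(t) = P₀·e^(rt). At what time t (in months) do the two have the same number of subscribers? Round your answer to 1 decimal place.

t ≈ 6.4 months

4470000·e^(0.058t) = 3140000·e^(0.113t)
4470000/3140000 = e^((0.113 − 0.058)t) → ln(1.42357) = 0.055·t
t = 0.35317 / 0.055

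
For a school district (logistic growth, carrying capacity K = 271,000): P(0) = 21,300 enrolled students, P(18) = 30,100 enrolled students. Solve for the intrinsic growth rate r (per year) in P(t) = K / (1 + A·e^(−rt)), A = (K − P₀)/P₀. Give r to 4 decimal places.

r ≈ 0.0212 per year

A = (271000 − 21300)/21300 = 11.723
30100 = 271000/(1 + 11.723·e^(−r·18)) → e^(−18r) = (9.00332 − 1)/11.723 = 0.682702
r = −ln(0.682702)/18 = 0.3817/18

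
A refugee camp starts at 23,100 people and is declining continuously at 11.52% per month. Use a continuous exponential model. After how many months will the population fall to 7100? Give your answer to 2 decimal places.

7100 = 23100 · e^(-0.1152·t)
t = ln(7100/23100) / -0.1152 = ln(0.30736) / -0.1152 = -1.17974 / -0.1152

t ≈ 10.24 months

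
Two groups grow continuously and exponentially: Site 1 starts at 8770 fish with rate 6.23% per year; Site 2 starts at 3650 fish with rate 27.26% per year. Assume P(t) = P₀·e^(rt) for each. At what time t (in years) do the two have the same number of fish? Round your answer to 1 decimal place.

t ≈ 4.2 years

8770·e^(0.0623t) = 3650·e^(0.2726t)
8770/3650 = e^((0.2726 − 0.0623)t) → ln(2.40274) = 0.2103·t
t = 0.87661 / 0.2103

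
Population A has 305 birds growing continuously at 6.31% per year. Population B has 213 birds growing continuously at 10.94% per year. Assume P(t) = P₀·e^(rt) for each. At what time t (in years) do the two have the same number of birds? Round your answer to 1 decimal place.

t ≈ 7.8 years

305·e^(0.0631t) = 213·e^(0.1094t)
305/213 = e^((0.1094 − 0.0631)t) → ln(1.43192) = 0.0463·t
t = 0.35902 / 0.0463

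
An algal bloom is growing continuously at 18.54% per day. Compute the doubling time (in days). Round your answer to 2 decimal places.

doubling time = ln(2) / |r| = 0.69315 / 0.1854

doubling time ≈ 3.74 days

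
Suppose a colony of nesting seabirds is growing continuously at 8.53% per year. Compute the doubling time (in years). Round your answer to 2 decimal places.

doubling time = ln(2) / |r| = 0.69315 / 0.0853

doubling time ≈ 8.13 years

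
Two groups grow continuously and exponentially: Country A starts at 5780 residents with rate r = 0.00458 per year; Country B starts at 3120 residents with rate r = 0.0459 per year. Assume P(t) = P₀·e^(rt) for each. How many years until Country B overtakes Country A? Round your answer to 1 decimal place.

5780·e^(0.00458t) = 3120·e^(0.0459t)
5780/3120 = e^((0.0459 − 0.00458)t) → ln(1.85256) = 0.04132·t
t = 0.61657 / 0.04132

t ≈ 14.9 years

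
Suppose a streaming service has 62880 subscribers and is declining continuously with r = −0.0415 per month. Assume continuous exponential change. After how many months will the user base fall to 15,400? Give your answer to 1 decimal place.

15400 = 62880 · e^(-0.0415·t)
t = ln(15400/62880) / -0.0415 = ln(0.24491) / -0.0415 = -1.40686 / -0.0415

t ≈ 33.9 months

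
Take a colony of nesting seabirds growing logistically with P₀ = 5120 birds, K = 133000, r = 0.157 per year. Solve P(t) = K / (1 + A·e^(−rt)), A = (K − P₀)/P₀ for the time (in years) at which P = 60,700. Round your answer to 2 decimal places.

A = (133000 − 5120)/5120 = 24.97656
60700 = 133000/(1 + 24.97656·e^(−0.157t)) → 1 + 24.97656·e^(−0.157t) = 2.1911
e^(−0.157t) = 0.047689 → t = ln(20.96926)/0.157 = 3.04306/0.157

t ≈ 19.38 years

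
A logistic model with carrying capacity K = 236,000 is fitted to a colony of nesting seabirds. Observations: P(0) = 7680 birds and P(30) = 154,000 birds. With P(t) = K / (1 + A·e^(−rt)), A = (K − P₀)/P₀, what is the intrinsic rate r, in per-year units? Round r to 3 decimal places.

A = (236000 − 7680)/7680 = 29.72917
154000 = 236000/(1 + 29.72917·e^(−r·30)) → e^(−30r) = (1.53247 − 1)/29.72917 = 0.017911
r = −ln(0.017911)/30 = 4.02236/30

r ≈ 0.134 per year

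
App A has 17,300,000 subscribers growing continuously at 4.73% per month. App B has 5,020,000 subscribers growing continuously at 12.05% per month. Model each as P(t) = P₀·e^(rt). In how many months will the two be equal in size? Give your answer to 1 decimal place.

17300000·e^(0.0473t) = 5020000·e^(0.1205t)
17300000/5020000 = e^((0.1205 − 0.0473)t) → ln(3.44622) = 0.0732·t
t = 1.23728 / 0.0732

t ≈ 16.9 months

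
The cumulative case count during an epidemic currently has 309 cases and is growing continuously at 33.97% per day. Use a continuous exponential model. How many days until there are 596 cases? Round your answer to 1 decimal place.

t ≈ 1.9 days

596 = 309 · e^(0.3397·t)
t = ln(596/309) / 0.3397 = ln(1.9288) / 0.3397 = 0.6569 / 0.3397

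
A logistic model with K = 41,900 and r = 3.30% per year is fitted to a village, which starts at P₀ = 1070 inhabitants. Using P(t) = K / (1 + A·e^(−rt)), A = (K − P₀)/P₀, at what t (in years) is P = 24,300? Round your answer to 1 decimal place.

A = (41900 − 1070)/1070 = 38.15888
24300 = 41900/(1 + 38.15888·e^(−0.033t)) → 1 + 38.15888·e^(−0.033t) = 1.72428
e^(−0.033t) = 0.018981 → t = ln(52.68527)/0.033 = 3.96434/0.033

t ≈ 120.1 years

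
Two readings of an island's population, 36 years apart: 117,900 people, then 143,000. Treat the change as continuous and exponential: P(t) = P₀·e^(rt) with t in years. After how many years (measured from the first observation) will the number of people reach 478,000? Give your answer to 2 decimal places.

t ≈ 261.09 years

r = ln(143000/117900) / 36 ≈ 0.005361 per year
t = ln(478000/117900) / r = 1.39977 / 0.005361 ≈ 261.087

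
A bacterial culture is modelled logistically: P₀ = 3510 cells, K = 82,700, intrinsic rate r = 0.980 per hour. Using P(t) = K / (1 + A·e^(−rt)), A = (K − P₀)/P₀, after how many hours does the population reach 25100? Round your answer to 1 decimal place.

A = (82700 − 3510)/3510 = 22.56125
25100 = 82700/(1 + 22.56125·e^(−0.98t)) → 1 + 22.56125·e^(−0.98t) = 3.29482
e^(−0.98t) = 0.101715 → t = ln(9.83138)/0.98 = 2.28558/0.98

t ≈ 2.3 hours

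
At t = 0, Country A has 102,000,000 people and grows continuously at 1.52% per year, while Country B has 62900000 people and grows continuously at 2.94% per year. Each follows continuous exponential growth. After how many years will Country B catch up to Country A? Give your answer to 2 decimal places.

102000000·e^(0.0152t) = 62900000·e^(0.0294t)
102000000/62900000 = e^((0.0294 − 0.0152)t) → ln(1.62162) = 0.0142·t
t = 0.48343 / 0.0142

t ≈ 34.04 years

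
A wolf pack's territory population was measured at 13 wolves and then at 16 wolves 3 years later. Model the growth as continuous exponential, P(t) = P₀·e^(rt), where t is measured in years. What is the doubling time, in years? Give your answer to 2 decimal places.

r = ln(16/13) / 3 = ln(1.23077) / 3 ≈ 0.069213 per year
doubling time = ln 2 / |r| = 0.69315 / 0.069213

doubling time ≈ 10.01 years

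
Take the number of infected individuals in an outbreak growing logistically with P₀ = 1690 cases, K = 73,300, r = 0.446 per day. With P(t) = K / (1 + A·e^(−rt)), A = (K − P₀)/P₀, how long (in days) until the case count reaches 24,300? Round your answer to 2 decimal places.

A = (73300 − 1690)/1690 = 42.37278
24300 = 73300/(1 + 42.37278·e^(−0.446t)) → 1 + 42.37278·e^(−0.446t) = 3.01646
e^(−0.446t) = 0.047589 → t = ln(21.01344)/0.446 = 3.04516/0.446

t ≈ 6.83 days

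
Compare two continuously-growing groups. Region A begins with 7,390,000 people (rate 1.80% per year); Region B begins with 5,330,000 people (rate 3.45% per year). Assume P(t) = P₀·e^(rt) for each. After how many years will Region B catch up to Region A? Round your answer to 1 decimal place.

7390000·e^(0.018t) = 5330000·e^(0.0345t)
7390000/5330000 = e^((0.0345 − 0.018)t) → ln(1.38649) = 0.0165·t
t = 0.32678 / 0.0165

t ≈ 19.8 years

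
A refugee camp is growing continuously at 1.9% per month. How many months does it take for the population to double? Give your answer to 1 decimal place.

doubling time ≈ 36.5 months

doubling time = ln(2) / |r| = 0.69315 / 0.019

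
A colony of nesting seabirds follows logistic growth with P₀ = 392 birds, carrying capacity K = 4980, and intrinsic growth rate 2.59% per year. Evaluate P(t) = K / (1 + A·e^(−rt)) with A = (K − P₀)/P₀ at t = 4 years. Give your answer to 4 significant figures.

A = (4980 − 392)/392 = 11.70408
P(4) = 4980 / (1 + 11.70408·e^(−0.0259·4)) = 4980 / (1 + 11.70408·0.901586)
= 4980 / 11.55223 ≈ 431.09

≈ 431.1 birds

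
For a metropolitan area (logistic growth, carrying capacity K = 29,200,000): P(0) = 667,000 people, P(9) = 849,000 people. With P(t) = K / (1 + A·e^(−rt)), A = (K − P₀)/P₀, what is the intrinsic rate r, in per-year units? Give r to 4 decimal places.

A = (29200000 − 667000)/667000 = 42.77811
849000 = 29200000/(1 + 42.77811·e^(−r·9)) → e^(−9r) = (34.3934 − 1)/42.77811 = 0.780619
r = −ln(0.780619)/9 = 0.24767/9

r ≈ 0.0275 per year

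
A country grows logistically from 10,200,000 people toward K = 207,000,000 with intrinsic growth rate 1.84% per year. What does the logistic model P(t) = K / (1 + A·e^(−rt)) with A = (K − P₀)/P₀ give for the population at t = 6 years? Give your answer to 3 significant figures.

≈ 11,300,000 people

A = (207000000 − 10200000)/10200000 = 19.29412
P(6) = 207000000 / (1 + 19.29412·e^(−0.0184·6)) = 207000000 / (1 + 19.29412·0.895476)
= 207000000 / 18.27742 ≈ 11325451.61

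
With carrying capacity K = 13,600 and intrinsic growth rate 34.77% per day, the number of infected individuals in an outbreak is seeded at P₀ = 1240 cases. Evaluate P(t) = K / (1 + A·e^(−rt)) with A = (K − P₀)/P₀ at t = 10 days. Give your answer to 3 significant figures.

A = (13600 − 1240)/1240 = 9.96774
P(10) = 13600 / (1 + 9.96774·e^(−0.3477·10)) = 13600 / (1 + 9.96774·0.0309)
= 13600 / 1.308 ≈ 10397.53

≈ 10,400 cases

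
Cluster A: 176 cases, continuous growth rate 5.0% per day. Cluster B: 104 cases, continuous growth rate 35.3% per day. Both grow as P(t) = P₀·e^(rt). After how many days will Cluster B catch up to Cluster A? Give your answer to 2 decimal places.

176·e^(0.05t) = 104·e^(0.353t)
176/104 = e^((0.353 − 0.05)t) → ln(1.69231) = 0.303·t
t = 0.52609 / 0.303

t ≈ 1.74 days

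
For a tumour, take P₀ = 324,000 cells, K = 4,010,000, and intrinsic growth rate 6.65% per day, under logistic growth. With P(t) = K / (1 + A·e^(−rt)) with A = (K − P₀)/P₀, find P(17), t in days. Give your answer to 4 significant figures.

≈ 858,100 cells

A = (4010000 − 324000)/324000 = 11.37654
P(17) = 4010000 / (1 + 11.37654·e^(−0.0665·17)) = 4010000 / (1 + 11.37654·0.322872)
= 4010000 / 4.67316 ≈ 858090.87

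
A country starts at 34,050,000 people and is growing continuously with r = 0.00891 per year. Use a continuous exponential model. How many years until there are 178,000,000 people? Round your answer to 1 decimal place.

178000000 = 34050000 · e^(0.00891·t)
t = ln(178000000/34050000) / 0.00891 = ln(5.22761) / 0.00891 = 1.65395 / 0.00891

t ≈ 185.6 years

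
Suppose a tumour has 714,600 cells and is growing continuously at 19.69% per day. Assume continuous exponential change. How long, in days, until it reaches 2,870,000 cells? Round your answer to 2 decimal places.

2870000 = 714600 · e^(0.1969·t)
t = ln(2870000/714600) / 0.1969 = ln(4.01623) / 0.1969 = 1.39034 / 0.1969

t ≈ 7.06 days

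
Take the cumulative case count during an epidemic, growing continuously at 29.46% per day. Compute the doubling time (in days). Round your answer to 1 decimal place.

doubling time = ln(2) / |r| = 0.69315 / 0.2946

doubling time ≈ 2.4 days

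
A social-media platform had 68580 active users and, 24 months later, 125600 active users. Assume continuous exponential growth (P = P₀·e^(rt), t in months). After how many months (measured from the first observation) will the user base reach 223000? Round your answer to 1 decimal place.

t ≈ 46.8 months

r = ln(125600/68580) / 24 ≈ 0.025213 per month
t = ln(223000/68580) / r = 1.17917 / 0.025213 ≈ 46.769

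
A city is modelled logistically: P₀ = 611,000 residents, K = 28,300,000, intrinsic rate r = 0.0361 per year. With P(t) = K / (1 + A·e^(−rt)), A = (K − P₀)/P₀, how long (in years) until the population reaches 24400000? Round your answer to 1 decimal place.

t ≈ 156.4 years

A = (28300000 − 611000)/611000 = 45.31751
24400000 = 28300000/(1 + 45.31751·e^(−0.0361t)) → 1 + 45.31751·e^(−0.0361t) = 1.15984
e^(−0.0361t) = 0.003527 → t = ln(283.52495)/0.0361 = 5.6473/0.0361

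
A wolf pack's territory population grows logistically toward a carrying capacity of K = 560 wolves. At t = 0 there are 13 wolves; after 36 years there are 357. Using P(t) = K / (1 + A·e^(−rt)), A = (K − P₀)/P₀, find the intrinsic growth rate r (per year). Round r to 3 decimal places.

A = (560 − 13)/13 = 42.07692
357 = 560/(1 + 42.07692·e^(−r·36)) → e^(−36r) = (1.56863 − 1)/42.07692 = 0.013514
r = −ln(0.013514)/36 = 4.30403/36

r ≈ 0.120 per year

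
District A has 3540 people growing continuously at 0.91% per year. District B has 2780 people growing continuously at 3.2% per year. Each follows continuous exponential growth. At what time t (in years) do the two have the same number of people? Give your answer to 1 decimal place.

t ≈ 10.6 years

3540·e^(0.0091t) = 2780·e^(0.032t)
3540/2780 = e^((0.032 − 0.0091)t) → ln(1.27338) = 0.0229·t
t = 0.24168 / 0.0229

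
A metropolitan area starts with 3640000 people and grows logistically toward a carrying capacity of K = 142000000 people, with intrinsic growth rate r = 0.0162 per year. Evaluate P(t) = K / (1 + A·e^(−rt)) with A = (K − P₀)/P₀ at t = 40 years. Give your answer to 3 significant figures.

≈ 6,800,000 people

A = (142000000 − 3640000)/3640000 = 38.01099
P(40) = 142000000 / (1 + 38.01099·e^(−0.0162·40)) = 142000000 / (1 + 38.01099·0.523091)
= 142000000 / 20.8832 ≈ 6799723.22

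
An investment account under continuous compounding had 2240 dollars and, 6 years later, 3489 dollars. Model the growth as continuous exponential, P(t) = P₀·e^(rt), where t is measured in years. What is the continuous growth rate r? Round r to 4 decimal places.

r ≈ 0.0739 per year

3489 = 2240 · e^(r·6)
e^(6r) = 3489/2240 = 1.55759
r = ln(1.55759) / 6 = 0.44314 / 6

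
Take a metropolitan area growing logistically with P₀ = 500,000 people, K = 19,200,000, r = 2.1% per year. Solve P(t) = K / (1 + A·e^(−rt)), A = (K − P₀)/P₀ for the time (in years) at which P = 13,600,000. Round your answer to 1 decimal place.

t ≈ 214.7 years

A = (19200000 − 500000)/500000 = 37.4
13600000 = 19200000/(1 + 37.4·e^(−0.021t)) → 1 + 37.4·e^(−0.021t) = 1.41176
e^(−0.021t) = 0.01101 → t = ln(90.82857)/0.021 = 4.50897/0.021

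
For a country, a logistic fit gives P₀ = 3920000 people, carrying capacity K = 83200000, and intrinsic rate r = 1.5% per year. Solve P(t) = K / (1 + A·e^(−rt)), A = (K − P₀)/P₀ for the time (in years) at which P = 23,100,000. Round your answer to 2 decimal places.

A = (83200000 − 3920000)/3920000 = 20.22449
23100000 = 83200000/(1 + 20.22449·e^(−0.015t)) → 1 + 20.22449·e^(−0.015t) = 3.60173
e^(−0.015t) = 0.128643 → t = ln(7.77347)/0.015 = 2.05072/0.015

t ≈ 136.71 years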